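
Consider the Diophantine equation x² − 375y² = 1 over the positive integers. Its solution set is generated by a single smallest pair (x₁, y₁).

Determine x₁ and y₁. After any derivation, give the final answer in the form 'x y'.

d=375: √d = [19; 2,1,2,1,5,1,2,1,2,38] (ℓ=10, even), read p_9/q_9
i=0: a=19 ⇒ p=19, q=1
…
i=3: a=2 ⇒ p=155, q=8
…
i=8: a=1 ⇒ p=5519, q=285
i=9: a=2 ⇒ p=15124, q=781
→ (15124, 781).  Check: 15124²=228735376, 375·781²=228735375, difference 1.

15124 781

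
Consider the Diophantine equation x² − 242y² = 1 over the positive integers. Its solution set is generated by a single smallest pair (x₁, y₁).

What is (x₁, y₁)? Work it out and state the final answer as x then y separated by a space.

√242 = [15; 1,1,3,1,14,1,3,1,1,30, …], period ℓ=10 (even) → k=9
i=0: a=15 ⇒ p=15, q=1
…
i=3: a=3 ⇒ p=109, q=7
…
i=5: a=14 ⇒ p=2069, q=133
…
i=8: a=1 ⇒ p=10905, q=701
i=9: a=1 ⇒ p=19601, q=1260
→ (19601, 1260).  Check: 19601²=384199201, 242·1260²=384199200, difference 1.

19601 1260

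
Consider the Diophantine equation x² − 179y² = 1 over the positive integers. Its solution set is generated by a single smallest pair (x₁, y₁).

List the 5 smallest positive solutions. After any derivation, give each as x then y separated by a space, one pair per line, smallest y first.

4190210 313191
35115719688199 2624672120220
294284479589372473370 21995854729733779209
2466227538440333747559727201 184334500894152933286567560
20668022587695847460244899657331050 1544800537983355129318686777395991

d=179: √d = [13; 2,1,1,1,3,…,1,2,26] (ℓ=14, even), read p_13/q_13
k=0  a_k=13  p_k/q_k = 13/1
k=1  a_k=2  p_k/q_k = 27/2
…
k=3  a_k=1  p_k/q_k = 67/5
k=4  a_k=1  p_k/q_k = 107/8
…
k=6  a_k=5  p_k/q_k = 2047/153
k=7  a_k=13  p_k/q_k = 26999/2018
…
k=9  a_k=3  p_k/q_k = 438125/32747
k=10  a_k=1  p_k/q_k = 575167/42990
…
k=12  a_k=1  p_k/q_k = 1588459/118727
k=13  a_k=2  p_k/q_k = 4190210/313191
→ (4190210, 313191).  Check: 4190210²=17557859844100, 179·313191²=17557859844099, difference 1.
(x_2, y_2) = (4190210·4190210 + 179·313191·313191, 4190210·313191 + 313191·4190210) = (35115719688199, 2624672120220)
(x_3, y_3) = (4190210·35115719688199 + 179·313191·2624672120220, 4190210·2624672120220 + 313191·35115719688199) = (294284479589372473370, 21995854729733779209)
(x_4, y_4) = (4190210·294284479589372473370 + 179·313191·21995854729733779209, 4190210·21995854729733779209 + 313191·294284479589372473370) = (2466227538440333747559727201, 184334500894152933286567560)
(x_5, y_5) = (4190210·2466227538440333747559727201 + 179·313191·184334500894152933286567560, 4190210·184334500894152933286567560 + 313191·2466227538440333747559727201) = (20668022587695847460244899657331050, 1544800537983355129318686777395991)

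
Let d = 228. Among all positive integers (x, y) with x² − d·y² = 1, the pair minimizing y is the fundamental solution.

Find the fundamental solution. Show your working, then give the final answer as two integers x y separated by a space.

[15; 10,30] for √228; ℓ=2 ⇒ convergent index 1
k=0  a_k=15  p_k/q_k = 15/1
k=1  a_k=10  p_k/q_k = 151/10
→ (151, 10).  Check: 151²=22801, 228·10²=22800, difference 1.

151 10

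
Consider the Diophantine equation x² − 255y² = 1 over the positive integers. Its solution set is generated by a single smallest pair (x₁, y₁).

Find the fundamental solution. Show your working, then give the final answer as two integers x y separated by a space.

√255 → a₀=15, period (1,30); ℓ=2 even so k=1
step 0: (15, 1)  from 15·(1,0) + (0,1)
step 1: (16, 1)  from 1·(15,1) + (1,0)
→ (16, 1).  Check: 16²=256, 255·1²=255, difference 1.

16 1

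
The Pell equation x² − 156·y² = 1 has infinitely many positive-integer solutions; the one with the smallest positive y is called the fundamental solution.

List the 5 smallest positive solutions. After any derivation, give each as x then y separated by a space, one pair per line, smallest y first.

25 2
1249 100
62425 4998
3120001 249800
155937625 12485002

d=156: √d = [12; 2,24] (ℓ=2, even), read p_1/q_1
i=0: a=12 ⇒ p=12, q=1
i=1: a=2 ⇒ p=25, q=2
(x₁, y₁) = (25, 2);  25² − 156·2² = 1 ✓
(x_2, y_2) = (25·25 + 156·2·2, 25·2 + 2·25) = (1249, 100)
(x_3, y_3) = (25·1249 + 156·2·100, 25·100 + 2·1249) = (62425, 4998)
(x_4, y_4) = (25·62425 + 156·2·4998, 25·4998 + 2·62425) = (3120001, 249800)
(x_5, y_5) = (25·3120001 + 156·2·249800, 25·249800 + 2·3120001) = (155937625, 12485002)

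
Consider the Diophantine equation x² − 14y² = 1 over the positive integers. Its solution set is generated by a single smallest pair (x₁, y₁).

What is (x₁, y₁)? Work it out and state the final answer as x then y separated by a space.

[3; 1,2,1,6] for √14; ℓ=4 ⇒ convergent index 3
step 0: (3, 1)  from 3·(1,0) + (0,1)
step 1: (4, 1)  from 1·(3,1) + (1,0)
step 2: (11, 3)  from 2·(4,1) + (3,1)
step 3: (15, 4)  from 1·(11,3) + (4,1)
→ (15, 4).  Check: 15²=225, 14·4²=224, difference 1.

15 4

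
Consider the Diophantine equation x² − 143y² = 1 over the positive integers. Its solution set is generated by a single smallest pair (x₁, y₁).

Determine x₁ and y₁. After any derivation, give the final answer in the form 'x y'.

12 1

[11; 1,22] for √143; ℓ=2 ⇒ convergent index 1
step 0: (11, 1)  from 11·(1,0) + (0,1)
step 1: (12, 1)  from 1·(11,1) + (1,0)
→ (12, 1).  Check: 12²=144, 143·1²=143, difference 1.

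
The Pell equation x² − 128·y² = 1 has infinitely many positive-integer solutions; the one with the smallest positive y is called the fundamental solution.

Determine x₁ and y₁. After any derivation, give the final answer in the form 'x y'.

577 51

[11; 3,5,3,22] for √128; ℓ=4 ⇒ convergent index 3
a_0=11:  p_0=11·1+0=11,  q_0=11·0+1=1
…
a_2=5:  p_2=5·34+11=181,  q_2=5·3+1=16
a_3=3:  p_3=3·181+34=577,  q_3=3·16+3=51
→ (577, 51).  Check: 577²=332929, 128·51²=332928, difference 1.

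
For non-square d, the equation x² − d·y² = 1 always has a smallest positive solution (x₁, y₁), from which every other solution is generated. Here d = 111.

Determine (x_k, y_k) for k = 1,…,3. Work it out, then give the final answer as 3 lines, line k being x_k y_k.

d=111: √d = [10; 1,1,6,1,1,20] (ℓ=6, even), read p_5/q_5
i=0: a=10 ⇒ p=10, q=1
i=1: a=1 ⇒ p=11, q=1
i=2: a=1 ⇒ p=21, q=2
…
i=4: a=1 ⇒ p=158, q=15
i=5: a=1 ⇒ p=295, q=28
(x₁, y₁) = (295, 28);  295² − 111·28² = 1 ✓
n=2: (295,28)∘(295,28) = (295·295+111·28·28, 295·28+28·295) = (174049,16520)
n=3: (174049,16520)∘(295,28) = (295·174049+111·28·16520, 295·16520+28·174049) = (102688615,9746772)

295 28
174049 16520
102688615 9746772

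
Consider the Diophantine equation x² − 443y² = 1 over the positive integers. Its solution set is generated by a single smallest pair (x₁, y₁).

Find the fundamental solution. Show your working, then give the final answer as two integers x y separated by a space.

d=443: √d = [21; 21,42] (ℓ=2, even), read p_1/q_1
k=0  a_k=21  p_k/q_k = 21/1
k=1  a_k=21  p_k/q_k = 442/21
(x₁, y₁) = (442, 21);  442² − 443·21² = 1 ✓

442 21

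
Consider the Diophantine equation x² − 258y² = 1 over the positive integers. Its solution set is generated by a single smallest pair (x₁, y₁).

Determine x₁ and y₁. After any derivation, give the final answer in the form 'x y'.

[16; 16,32] for √258; ℓ=2 ⇒ convergent index 1
k=0  a_k=16  p_k/q_k = 16/1
k=1  a_k=16  p_k/q_k = 257/16
fundamental: x₁=257, y₁=16  (since 66049 − 258·256 = 1)

257 16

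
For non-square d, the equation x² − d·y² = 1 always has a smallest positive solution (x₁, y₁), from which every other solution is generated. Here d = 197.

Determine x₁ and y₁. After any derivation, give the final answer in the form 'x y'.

[14; 28] for √197; ℓ=1 ⇒ convergent index 1
step 0: (14, 1)  from 14·(1,0) + (0,1)
step 1: (393, 28)  from 28·(14,1) + (1,0)
fundamental: x₁=393, y₁=28  (since 154449 − 197·784 = 1)

393 28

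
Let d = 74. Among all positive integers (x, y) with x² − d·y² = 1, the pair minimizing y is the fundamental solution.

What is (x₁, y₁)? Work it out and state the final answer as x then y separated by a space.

[8; 1,1,1,1,16] for √74; ℓ=5 ⇒ convergent index 9
i=0: a=8 ⇒ p=8, q=1
i=1: a=1 ⇒ p=9, q=1
i=2: a=1 ⇒ p=17, q=2
i=3: a=1 ⇒ p=26, q=3
…
i=6: a=1 ⇒ p=757, q=88
i=7: a=1 ⇒ p=1471, q=171
i=8: a=1 ⇒ p=2228, q=259
i=9: a=1 ⇒ p=3699, q=430
→ (3699, 430).  Check: 3699²=13682601, 74·430²=13682600, difference 1.

3699 430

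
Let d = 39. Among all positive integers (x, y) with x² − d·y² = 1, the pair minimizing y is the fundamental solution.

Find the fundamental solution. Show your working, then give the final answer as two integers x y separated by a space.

25 4

d=39: √d = [6; 4,12] (ℓ=2, even), read p_1/q_1
i=0: a=6 ⇒ p=6, q=1
i=1: a=4 ⇒ p=25, q=4
fundamental: x₁=25, y₁=4  (since 625 − 39·16 = 1)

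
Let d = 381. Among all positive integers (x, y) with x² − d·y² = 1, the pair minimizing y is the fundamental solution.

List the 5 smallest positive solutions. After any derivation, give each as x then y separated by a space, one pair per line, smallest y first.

d=381: √d = [19; 1,1,12,1,1,38] (ℓ=6, even), read p_5/q_5
step 0: (19, 1)  from 19·(1,0) + (0,1)
…
step 2: (39, 2)  from 1·(20,1) + (19,1)
step 3: (488, 25)  from 12·(39,2) + (20,1)
step 4: (527, 27)  from 1·(488,25) + (39,2)
step 5: (1015, 52)  from 1·(527,27) + (488,25)
fundamental: x₁=1015, y₁=52  (since 1030225 − 381·2704 = 1)
(1015+52√381)^2 = 2060449 + 105560√381
(1015+52√381)^3 = 4182710455 + 214286748√381
(1015+52√381)^4 = 8490900163201 + 435001992880√381
(1015+52√381)^5 = 17236523148587575 + 883053831259652√381

1015 52
2060449 105560
4182710455 214286748
8490900163201 435001992880
17236523148587575 883053831259652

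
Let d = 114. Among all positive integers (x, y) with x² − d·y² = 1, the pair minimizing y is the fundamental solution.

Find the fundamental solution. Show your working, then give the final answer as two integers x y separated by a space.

[10; 1,2,10,2,1,20] for √114; ℓ=6 ⇒ convergent index 5
k=0  a_k=10  p_k/q_k = 10/1
…
k=2  a_k=2  p_k/q_k = 32/3
…
k=4  a_k=2  p_k/q_k = 694/65
k=5  a_k=1  p_k/q_k = 1025/96
(x₁, y₁) = (1025, 96);  1025² − 114·96² = 1 ✓

1025 96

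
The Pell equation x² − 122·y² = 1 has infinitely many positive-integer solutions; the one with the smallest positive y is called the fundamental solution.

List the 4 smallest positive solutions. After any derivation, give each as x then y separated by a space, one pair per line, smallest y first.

243 22
118097 10692
57394899 5196290
27893802817 2525386248

[11; 22] for √122; ℓ=1 ⇒ convergent index 1
a_0=11:  p_0=11·1+0=11,  q_0=11·0+1=1
a_1=22:  p_1=22·11+1=243,  q_1=22·1+0=22
fundamental: x₁=243, y₁=22  (since 59049 − 122·484 = 1)
(243+22√122)^2 = 118097 + 10692√122
(243+22√122)^3 = 57394899 + 5196290√122
(243+22√122)^4 = 27893802817 + 2525386248√122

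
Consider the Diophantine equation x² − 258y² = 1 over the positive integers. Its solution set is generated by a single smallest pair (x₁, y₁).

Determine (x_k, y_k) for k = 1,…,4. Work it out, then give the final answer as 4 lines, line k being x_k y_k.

d=258: √d = [16; 16,32] (ℓ=2, even), read p_1/q_1
a_0=16:  p_0=16·1+0=16,  q_0=16·0+1=1
a_1=16:  p_1=16·16+1=257,  q_1=16·1+0=16
(x₁, y₁) = (257, 16);  257² − 258·16² = 1 ✓
n=2: (257,16)∘(257,16) = (257·257+258·16·16, 257·16+16·257) = (132097,8224)
n=3: (132097,8224)∘(257,16) = (257·132097+258·16·8224, 257·8224+16·132097) = (67897601,4227120)
n=4: (67897601,4227120)∘(257,16) = (257·67897601+258·16·4227120, 257·4227120+16·67897601) = (34899234817,2172731456)

257 16
132097 8224
67897601 4227120
34899234817 2172731456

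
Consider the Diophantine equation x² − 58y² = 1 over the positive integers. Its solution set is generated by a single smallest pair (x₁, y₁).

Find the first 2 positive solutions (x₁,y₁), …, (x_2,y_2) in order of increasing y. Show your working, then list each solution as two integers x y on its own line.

19603 2574
768555217 100916244

√58 = [7; 1,1,1,1,1,1,14, …], period ℓ=7 (odd) → k=13
a_0=7:  p_0=7·1+0=7,  q_0=7·0+1=1
a_1=1:  p_1=1·7+1=8,  q_1=1·1+0=1
a_2=1:  p_2=1·8+7=15,  q_2=1·1+1=2
a_3=1:  p_3=1·15+8=23,  q_3=1·2+1=3
a_4=1:  p_4=1·23+15=38,  q_4=1·3+2=5
a_5=1:  p_5=1·38+23=61,  q_5=1·5+3=8
…
a_7=14:  p_7=14·99+61=1447,  q_7=14·13+8=190
a_8=1:  p_8=1·1447+99=1546,  q_8=1·190+13=203
…
a_10=1:  p_10=1·2993+1546=4539,  q_10=1·393+203=596
…
a_12=1:  p_12=1·7532+4539=12071,  q_12=1·989+596=1585
a_13=1:  p_13=1·12071+7532=19603,  q_13=1·1585+989=2574
(x₁, y₁) = (19603, 2574);  19603² − 58·2574² = 1 ✓
k=2:  x_2 = 19603·19603+58·2574·2574 = 768555217,  y_2 = 19603·2574+2574·19603 = 100916244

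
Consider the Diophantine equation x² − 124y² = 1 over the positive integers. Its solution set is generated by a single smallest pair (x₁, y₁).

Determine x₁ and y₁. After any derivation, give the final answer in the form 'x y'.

d=124: √d = [11; 7,2,1,1,1,…,2,7,22] (ℓ=16, even), read p_15/q_15
step 0: (11, 1)  from 11·(1,0) + (0,1)
…
step 2: (167, 15)  from 2·(78,7) + (11,1)
…
step 4: (412, 37)  from 1·(245,22) + (167,15)
step 5: (657, 59)  from 1·(412,37) + (245,22)
step 6: (2383, 214)  from 3·(657,59) + (412,37)
…
step 8: (14543, 1306)  from 4·(3040,273) + (2383,214)
step 9: (17583, 1579)  from 1·(14543,1306) + (3040,273)
step 10: (67292, 6043)  from 3·(17583,1579) + (14543,1306)
step 11: (84875, 7622)  from 1·(67292,6043) + (17583,1579)
step 12: (152167, 13665)  from 1·(84875,7622) + (67292,6043)
step 13: (237042, 21287)  from 1·(152167,13665) + (84875,7622)
step 14: (626251, 56239)  from 2·(237042,21287) + (152167,13665)
step 15: (4620799, 414960)  from 7·(626251,56239) + (237042,21287)
(x₁, y₁) = (4620799, 414960);  4620799² − 124·414960² = 1 ✓

4620799 414960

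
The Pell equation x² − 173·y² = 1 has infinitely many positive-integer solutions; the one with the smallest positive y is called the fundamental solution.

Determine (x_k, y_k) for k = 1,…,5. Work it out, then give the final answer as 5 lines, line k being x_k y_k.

d=173: √d = [13; 6,1,1,6,26] (ℓ=5, odd), read p_9/q_9
a_0=13:  p_0=13·1+0=13,  q_0=13·0+1=1
…
a_2=1:  p_2=1·79+13=92,  q_2=1·6+1=7
a_3=1:  p_3=1·92+79=171,  q_3=1·7+6=13
…
a_5=26:  p_5=26·1118+171=29239,  q_5=26·85+13=2223
…
a_7=1:  p_7=1·176552+29239=205791,  q_7=1·13423+2223=15646
a_8=1:  p_8=1·205791+176552=382343,  q_8=1·15646+13423=29069
a_9=6:  p_9=6·382343+205791=2499849,  q_9=6·29069+15646=190060
fundamental: x₁=2499849, y₁=190060  (since 6249245022801 − 173·36122803600 = 1)
(x_2, y_2) = (2499849·2499849 + 173·190060·190060, 2499849·190060 + 190060·2499849) = (12498490045601, 950242601880)
(x_3, y_3) = (2499849·12498490045601 + 173·190060·950242601880, 2499849·950242601880 + 190060·12498490045601) = (62488675684008728649, 4750926036134042180)
(x_4, y_4) = (2499849·62488675684008728649 + 173·190060·4750926036134042180, 2499849·4750926036134042180 + 190060·62488675684008728649) = (312424506839974574118902401, 23753195401006348176659760)
(x_5, y_5) = (2499849·312424506839974574118902401 + 173·190060·23753195401006348176659760, 2499849·23753195401006348176659760 + 190060·312424506839974574118902401) = (1562028181998744709597444087746249, 118758803540015886040113314710300)

2499849 190060
12498490045601 950242601880
62488675684008728649 4750926036134042180
312424506839974574118902401 23753195401006348176659760
1562028181998744709597444087746249 118758803540015886040113314710300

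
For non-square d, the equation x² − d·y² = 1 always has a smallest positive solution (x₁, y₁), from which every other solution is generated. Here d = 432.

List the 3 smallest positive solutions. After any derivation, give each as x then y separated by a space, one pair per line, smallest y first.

[20; 1,3,1,1,1,3,1,40] for √432; ℓ=8 ⇒ convergent index 7
a_0=20:  p_0=20·1+0=20,  q_0=20·0+1=1
…
a_3=1:  p_3=1·83+21=104,  q_3=1·4+1=5
…
a_6=3:  p_6=3·291+187=1060,  q_6=3·14+9=51
a_7=1:  p_7=1·1060+291=1351,  q_7=1·51+14=65
→ (1351, 65).  Check: 1351²=1825201, 432·65²=1825200, difference 1.
n=2: (1351,65)∘(1351,65) = (1351·1351+432·65·65, 1351·65+65·1351) = (3650401,175630)
n=3: (3650401,175630)∘(1351,65) = (1351·3650401+432·65·175630, 1351·175630+65·3650401) = (9863382151,474552195)

1351 65
3650401 175630
9863382151 474552195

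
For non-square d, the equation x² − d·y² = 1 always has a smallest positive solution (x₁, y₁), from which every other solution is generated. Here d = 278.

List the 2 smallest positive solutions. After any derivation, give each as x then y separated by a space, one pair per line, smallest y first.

√278 → a₀=16, period (1,2,16,2,1,32); ℓ=6 even so k=5
k=0  a_k=16  p_k/q_k = 16/1
…
k=2  a_k=2  p_k/q_k = 50/3
k=3  a_k=16  p_k/q_k = 817/49
k=4  a_k=2  p_k/q_k = 1684/101
k=5  a_k=1  p_k/q_k = 2501/150
fundamental: x₁=2501, y₁=150  (since 6255001 − 278·22500 = 1)
k=2:  x_2 = 2501·2501+278·150·150 = 12510001,  y_2 = 2501·150+150·2501 = 750300

2501 150
12510001 750300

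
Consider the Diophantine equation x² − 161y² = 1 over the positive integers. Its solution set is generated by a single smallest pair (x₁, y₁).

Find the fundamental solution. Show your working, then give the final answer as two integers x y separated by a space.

11775 928

√161 = [12; 1,2,4,1,2,1,4,2,1,24, …], period ℓ=10 (even) → k=9
k=0  a_k=12  p_k/q_k = 12/1
…
k=3  a_k=4  p_k/q_k = 165/13
k=4  a_k=1  p_k/q_k = 203/16
…
k=7  a_k=4  p_k/q_k = 3667/289
k=8  a_k=2  p_k/q_k = 8108/639
k=9  a_k=1  p_k/q_k = 11775/928
→ (11775, 928).  Check: 11775²=138650625, 161·928²=138650624, difference 1.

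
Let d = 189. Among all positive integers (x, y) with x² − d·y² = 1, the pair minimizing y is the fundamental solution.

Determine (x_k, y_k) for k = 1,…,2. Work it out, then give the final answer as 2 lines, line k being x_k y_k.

55 4
6049 440

d=189: √d = [13; 1,2,1,26] (ℓ=4, even), read p_3/q_3
k=0  a_k=13  p_k/q_k = 13/1
k=1  a_k=1  p_k/q_k = 14/1
k=2  a_k=2  p_k/q_k = 41/3
k=3  a_k=1  p_k/q_k = 55/4
→ (55, 4).  Check: 55²=3025, 189·4²=3024, difference 1.
n=2: (55,4)∘(55,4) = (55·55+189·4·4, 55·4+4·55) = (6049,440)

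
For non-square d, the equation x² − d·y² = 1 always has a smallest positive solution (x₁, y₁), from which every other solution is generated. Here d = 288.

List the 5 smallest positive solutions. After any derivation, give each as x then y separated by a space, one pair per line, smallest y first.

17 1
577 34
19601 1155
665857 39236
22619537 1332869

d=288: √d = [16; 1,32] (ℓ=2, even), read p_1/q_1
k=0  a_k=16  p_k/q_k = 16/1
k=1  a_k=1  p_k/q_k = 17/1
fundamental: x₁=17, y₁=1  (since 289 − 288·1 = 1)
n=2: (17,1)∘(17,1) = (17·17+288·1·1, 17·1+1·17) = (577,34)
n=3: (577,34)∘(17,1) = (17·577+288·1·34, 17·34+1·577) = (19601,1155)
n=4: (19601,1155)∘(17,1) = (17·19601+288·1·1155, 17·1155+1·19601) = (665857,39236)
n=5: (665857,39236)∘(17,1) = (17·665857+288·1·39236, 17·39236+1·665857) = (22619537,1332869)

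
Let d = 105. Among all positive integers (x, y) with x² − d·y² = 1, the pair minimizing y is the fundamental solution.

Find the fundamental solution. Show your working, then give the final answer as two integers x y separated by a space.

[10; 4,20] for √105; ℓ=2 ⇒ convergent index 1
step 0: (10, 1)  from 10·(1,0) + (0,1)
step 1: (41, 4)  from 4·(10,1) + (1,0)
fundamental: x₁=41, y₁=4  (since 1681 − 105·16 = 1)

41 4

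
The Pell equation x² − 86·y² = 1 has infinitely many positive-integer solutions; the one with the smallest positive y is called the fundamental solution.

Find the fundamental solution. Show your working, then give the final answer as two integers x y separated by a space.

[9; 3,1,1,1,8,1,1,1,3,18] for √86; ℓ=10 ⇒ convergent index 9
k=0  a_k=9  p_k/q_k = 9/1
k=1  a_k=3  p_k/q_k = 28/3
…
k=4  a_k=1  p_k/q_k = 102/11
k=5  a_k=8  p_k/q_k = 881/95
k=6  a_k=1  p_k/q_k = 983/106
k=7  a_k=1  p_k/q_k = 1864/201
k=8  a_k=1  p_k/q_k = 2847/307
k=9  a_k=3  p_k/q_k = 10405/1122
→ (10405, 1122).  Check: 10405²=108264025, 86·1122²=108264024, difference 1.

10405 1122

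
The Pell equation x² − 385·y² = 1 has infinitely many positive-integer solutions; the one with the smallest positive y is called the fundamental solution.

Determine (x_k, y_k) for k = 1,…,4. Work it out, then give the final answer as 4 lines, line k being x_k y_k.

d=385: √d = [19; 1,1,1,1,1,…,1,1,38] (ℓ=16, even), read p_15/q_15
k=0  a_k=19  p_k/q_k = 19/1
k=1  a_k=1  p_k/q_k = 20/1
k=2  a_k=1  p_k/q_k = 39/2
…
k=5  a_k=1  p_k/q_k = 157/8
k=6  a_k=3  p_k/q_k = 569/29
k=7  a_k=1  p_k/q_k = 726/37
k=8  a_k=2  p_k/q_k = 2021/103
k=9  a_k=1  p_k/q_k = 2747/140
…
k=11  a_k=1  p_k/q_k = 13009/663
k=12  a_k=1  p_k/q_k = 23271/1186
k=13  a_k=1  p_k/q_k = 36280/1849
k=14  a_k=1  p_k/q_k = 59551/3035
k=15  a_k=1  p_k/q_k = 95831/4884
(x₁, y₁) = (95831, 4884);  95831² − 385·4884² = 1 ✓
(x_2, y_2) = (95831·95831 + 385·4884·4884, 95831·4884 + 4884·95831) = (18367161121, 936077208)
(x_3, y_3) = (95831·18367161121 + 385·4884·936077208, 95831·936077208 + 4884·18367161121) = (3520286834677271, 179410429834812)
(x_4, y_4) = (95831·3520286834677271 + 385·4884·179410429834812, 95831·179410429834812 + 4884·3520286834677271) = (674705215289547953281, 34386161802063660336)

95831 4884
18367161121 936077208
3520286834677271 179410429834812
674705215289547953281 34386161802063660336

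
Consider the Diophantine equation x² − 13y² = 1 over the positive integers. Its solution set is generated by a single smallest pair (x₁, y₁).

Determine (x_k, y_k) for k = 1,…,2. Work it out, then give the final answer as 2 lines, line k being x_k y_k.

d=13: √d = [3; 1,1,1,1,6] (ℓ=5, odd), read p_9/q_9
a_0=3:  p_0=3·1+0=3,  q_0=3·0+1=1
…
a_6=1:  p_6=1·119+18=137,  q_6=1·33+5=38
a_7=1:  p_7=1·137+119=256,  q_7=1·38+33=71
a_8=1:  p_8=1·256+137=393,  q_8=1·71+38=109
a_9=1:  p_9=1·393+256=649,  q_9=1·109+71=180
(x₁, y₁) = (649, 180);  649² − 13·180² = 1 ✓
(x_2, y_2) = (649·649 + 13·180·180, 649·180 + 180·649) = (842401, 233640)

649 180
842401 233640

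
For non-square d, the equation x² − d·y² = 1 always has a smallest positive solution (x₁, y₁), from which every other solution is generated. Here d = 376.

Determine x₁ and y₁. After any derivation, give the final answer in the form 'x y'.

2143295 110532

d=376: √d = [19; 2,1,1,3,1,…,1,2,38] (ℓ=16, even), read p_15/q_15
k=0  a_k=19  p_k/q_k = 19/1
…
k=7  a_k=2  p_k/q_k = 2928/151
…
k=12  a_k=3  p_k/q_k = 368986/19029
…
k=14  a_k=1  p_k/q_k = 837427/43187
k=15  a_k=2  p_k/q_k = 2143295/110532
→ (2143295, 110532).  Check: 2143295²=4593713457025, 376·110532²=4593713457024, difference 1.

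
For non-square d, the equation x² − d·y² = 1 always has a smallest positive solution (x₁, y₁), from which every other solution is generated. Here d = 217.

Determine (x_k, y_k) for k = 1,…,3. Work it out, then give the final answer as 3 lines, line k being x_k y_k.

3844063 260952
29553640695937 2006231855952
227212113429087499999 15424163293772565000

[14; 1,2,1,2,1,…,2,1,28] for √217; ℓ=16 ⇒ convergent index 15
i=0: a=14 ⇒ p=14, q=1
…
i=4: a=2 ⇒ p=162, q=11
i=5: a=1 ⇒ p=221, q=15
…
i=8: a=4 ⇒ p=15055, q=1022
i=9: a=9 ⇒ p=139163, q=9447
…
i=13: a=1 ⇒ p=1034361, q=70217
i=14: a=2 ⇒ p=2809702, q=190735
i=15: a=1 ⇒ p=3844063, q=260952
(x₁, y₁) = (3844063, 260952);  3844063² − 217·260952² = 1 ✓
(x_2, y_2) = (3844063·3844063 + 217·260952·260952, 3844063·260952 + 260952·3844063) = (29553640695937, 2006231855952)
(x_3, y_3) = (3844063·29553640695937 + 217·260952·2006231855952, 3844063·2006231855952 + 260952·29553640695937) = (227212113429087499999, 15424163293772565000)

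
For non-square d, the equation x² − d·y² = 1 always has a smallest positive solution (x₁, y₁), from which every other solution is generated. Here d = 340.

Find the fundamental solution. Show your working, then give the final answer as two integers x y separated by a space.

285769 15498

√340 = [18; 2,3,1,1,1,…,3,2,36, …], period ℓ=14 (even) → k=13
k=0  a_k=18  p_k/q_k = 18/1
…
k=3  a_k=1  p_k/q_k = 166/9
k=4  a_k=1  p_k/q_k = 295/16
k=5  a_k=1  p_k/q_k = 461/25
…
k=7  a_k=8  p_k/q_k = 6509/353
k=8  a_k=1  p_k/q_k = 7265/394
…
k=10  a_k=1  p_k/q_k = 21039/1141
…
k=12  a_k=3  p_k/q_k = 125478/6805
k=13  a_k=2  p_k/q_k = 285769/15498
(x₁, y₁) = (285769, 15498);  285769² − 340·15498² = 1 ✓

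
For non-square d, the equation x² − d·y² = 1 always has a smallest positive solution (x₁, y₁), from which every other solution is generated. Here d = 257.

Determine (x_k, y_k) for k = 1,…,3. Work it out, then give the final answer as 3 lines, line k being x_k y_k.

d=257: √d = [16; 32] (ℓ=1, odd), read p_1/q_1
step 0: (16, 1)  from 16·(1,0) + (0,1)
step 1: (513, 32)  from 32·(16,1) + (1,0)
→ (513, 32).  Check: 513²=263169, 257·32²=263168, difference 1.
(x_2, y_2) = (513·513 + 257·32·32, 513·32 + 32·513) = (526337, 32832)
(x_3, y_3) = (513·526337 + 257·32·32832, 513·32832 + 32·526337) = (540021249, 33685600)

513 32
526337 32832
540021249 33685600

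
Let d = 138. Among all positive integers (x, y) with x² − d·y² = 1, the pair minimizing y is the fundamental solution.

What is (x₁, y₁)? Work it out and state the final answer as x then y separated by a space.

[11; 1,2,1,22] for √138; ℓ=4 ⇒ convergent index 3
a_0=11:  p_0=11·1+0=11,  q_0=11·0+1=1
a_1=1:  p_1=1·11+1=12,  q_1=1·1+0=1
a_2=2:  p_2=2·12+11=35,  q_2=2·1+1=3
a_3=1:  p_3=1·35+12=47,  q_3=1·3+1=4
(x₁, y₁) = (47, 4);  47² − 138·4² = 1 ✓

47 4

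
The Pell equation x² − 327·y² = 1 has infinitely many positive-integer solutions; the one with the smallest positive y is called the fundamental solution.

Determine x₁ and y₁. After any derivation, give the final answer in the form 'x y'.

217 12

√327 → a₀=18, period (12,36); ℓ=2 even so k=1
a_0=18:  p_0=18·1+0=18,  q_0=18·0+1=1
a_1=12:  p_1=12·18+1=217,  q_1=12·1+0=12
fundamental: x₁=217, y₁=12  (since 47089 − 327·144 = 1)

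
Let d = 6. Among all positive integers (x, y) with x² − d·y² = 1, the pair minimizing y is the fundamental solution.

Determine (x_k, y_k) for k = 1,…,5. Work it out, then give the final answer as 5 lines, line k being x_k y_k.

√6 = [2; 2,4, …], period ℓ=2 (even) → k=1
step 0: (2, 1)  from 2·(1,0) + (0,1)
step 1: (5, 2)  from 2·(2,1) + (1,0)
fundamental: x₁=5, y₁=2  (since 25 − 6·4 = 1)
n=2: (5,2)∘(5,2) = (5·5+6·2·2, 5·2+2·5) = (49,20)
n=3: (49,20)∘(5,2) = (5·49+6·2·20, 5·20+2·49) = (485,198)
n=4: (485,198)∘(5,2) = (5·485+6·2·198, 5·198+2·485) = (4801,1960)
n=5: (4801,1960)∘(5,2) = (5·4801+6·2·1960, 5·1960+2·4801) = (47525,19402)

5 2
49 20
485 198
4801 1960
47525 19402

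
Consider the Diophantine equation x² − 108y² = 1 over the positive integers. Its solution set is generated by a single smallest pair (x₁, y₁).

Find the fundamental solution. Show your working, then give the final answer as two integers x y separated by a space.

√108 = [10; 2,1,1,4,1,1,2,20, …], period ℓ=8 (even) → k=7
a_0=10:  p_0=10·1+0=10,  q_0=10·0+1=1
…
a_3=1:  p_3=1·31+21=52,  q_3=1·3+2=5
a_4=4:  p_4=4·52+31=239,  q_4=4·5+3=23
a_5=1:  p_5=1·239+52=291,  q_5=1·23+5=28
a_6=1:  p_6=1·291+239=530,  q_6=1·28+23=51
a_7=2:  p_7=2·530+291=1351,  q_7=2·51+28=130
fundamental: x₁=1351, y₁=130  (since 1825201 − 108·16900 = 1)

1351 130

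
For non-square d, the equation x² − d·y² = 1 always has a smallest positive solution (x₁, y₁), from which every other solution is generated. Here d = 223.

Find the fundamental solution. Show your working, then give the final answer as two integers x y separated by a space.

224 15

√223 → a₀=14, period (1,13,1,28); ℓ=4 even so k=3
step 0: (14, 1)  from 14·(1,0) + (0,1)
step 1: (15, 1)  from 1·(14,1) + (1,0)
step 2: (209, 14)  from 13·(15,1) + (14,1)
step 3: (224, 15)  from 1·(209,14) + (15,1)
→ (224, 15).  Check: 224²=50176, 223·15²=50175, difference 1.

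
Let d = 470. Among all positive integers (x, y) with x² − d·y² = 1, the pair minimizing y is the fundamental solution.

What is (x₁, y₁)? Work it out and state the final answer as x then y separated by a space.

√470 → a₀=21, period (1,2,8,2,1,42); ℓ=6 even so k=5
a_0=21:  p_0=21·1+0=21,  q_0=21·0+1=1
…
a_4=2:  p_4=2·542+65=1149,  q_4=2·25+3=53
a_5=1:  p_5=1·1149+542=1691,  q_5=1·53+25=78
fundamental: x₁=1691, y₁=78  (since 2859481 − 470·6084 = 1)

1691 78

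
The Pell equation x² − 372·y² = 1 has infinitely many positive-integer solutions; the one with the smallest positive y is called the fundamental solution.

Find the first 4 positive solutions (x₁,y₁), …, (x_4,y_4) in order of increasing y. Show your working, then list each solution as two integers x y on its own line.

√372 = [19; 3,2,12,2,3,38, …], period ℓ=6 (even) → k=5
k=0  a_k=19  p_k/q_k = 19/1
k=1  a_k=3  p_k/q_k = 58/3
…
k=3  a_k=12  p_k/q_k = 1678/87
k=4  a_k=2  p_k/q_k = 3491/181
k=5  a_k=3  p_k/q_k = 12151/630
→ (12151, 630).  Check: 12151²=147646801, 372·630²=147646800, difference 1.
k=2:  x_2 = 12151·12151+372·630·630 = 295293601,  y_2 = 12151·630+630·12151 = 15310260
k=3:  x_3 = 12151·295293601+372·630·15310260 = 7176225079351,  y_3 = 12151·15310260+630·295293601 = 372069937890
k=4:  x_4 = 12151·7176225079351+372·630·372069937890 = 174396621583094401,  y_4 = 12151·372069937890+630·7176225079351 = 9042043615292520

12151 630
295293601 15310260
7176225079351 372069937890
174396621583094401 9042043615292520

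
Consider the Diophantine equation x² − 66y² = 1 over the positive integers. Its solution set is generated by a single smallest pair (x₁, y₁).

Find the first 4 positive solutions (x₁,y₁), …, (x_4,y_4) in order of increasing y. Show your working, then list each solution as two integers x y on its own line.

65 8
8449 1040
1098305 135192
142771201 17573920

d=66: √d = [8; 8,16] (ℓ=2, even), read p_1/q_1
step 0: (8, 1)  from 8·(1,0) + (0,1)
step 1: (65, 8)  from 8·(8,1) + (1,0)
fundamental: x₁=65, y₁=8  (since 4225 − 66·64 = 1)
(x_2, y_2) = (65·65 + 66·8·8, 65·8 + 8·65) = (8449, 1040)
(x_3, y_3) = (65·8449 + 66·8·1040, 65·1040 + 8·8449) = (1098305, 135192)
(x_4, y_4) = (65·1098305 + 66·8·135192, 65·135192 + 8·1098305) = (142771201, 17573920)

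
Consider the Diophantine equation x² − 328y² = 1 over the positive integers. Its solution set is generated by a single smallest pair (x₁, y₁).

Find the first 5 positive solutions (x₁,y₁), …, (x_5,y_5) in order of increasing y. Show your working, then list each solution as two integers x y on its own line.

163 9
53137 2934
17322499 956475
5647081537 311807916
1840931258563 101648424141

√328 → a₀=18, period (9,36); ℓ=2 even so k=1
a_0=18:  p_0=18·1+0=18,  q_0=18·0+1=1
a_1=9:  p_1=9·18+1=163,  q_1=9·1+0=9
(x₁, y₁) = (163, 9);  163² − 328·9² = 1 ✓
(x_2, y_2) = (163·163 + 328·9·9, 163·9 + 9·163) = (53137, 2934)
(x_3, y_3) = (163·53137 + 328·9·2934, 163·2934 + 9·53137) = (17322499, 956475)
(x_4, y_4) = (163·17322499 + 328·9·956475, 163·956475 + 9·17322499) = (5647081537, 311807916)
(x_5, y_5) = (163·5647081537 + 328·9·311807916, 163·311807916 + 9·5647081537) = (1840931258563, 101648424141)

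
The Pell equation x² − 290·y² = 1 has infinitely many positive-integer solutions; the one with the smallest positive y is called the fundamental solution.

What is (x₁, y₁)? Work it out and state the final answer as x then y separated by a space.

√290 → a₀=17, period (34); ℓ=1 odd so k=1
a_0=17:  p_0=17·1+0=17,  q_0=17·0+1=1
a_1=34:  p_1=34·17+1=579,  q_1=34·1+0=34
fundamental: x₁=579, y₁=34  (since 335241 − 290·1156 = 1)

579 34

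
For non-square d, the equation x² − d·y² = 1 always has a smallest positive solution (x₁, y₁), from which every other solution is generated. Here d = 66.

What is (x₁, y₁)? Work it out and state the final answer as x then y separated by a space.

d=66: √d = [8; 8,16] (ℓ=2, even), read p_1/q_1
a_0=8:  p_0=8·1+0=8,  q_0=8·0+1=1
a_1=8:  p_1=8·8+1=65,  q_1=8·1+0=8
fundamental: x₁=65, y₁=8  (since 4225 − 66·64 = 1)

65 8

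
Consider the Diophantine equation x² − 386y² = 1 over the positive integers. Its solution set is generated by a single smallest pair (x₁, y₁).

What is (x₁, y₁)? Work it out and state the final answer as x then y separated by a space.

√386 → a₀=19, period (1,1,1,4,1,18,1,4,1,1,1,38); ℓ=12 even so k=11
k=0  a_k=19  p_k/q_k = 19/1
…
k=4  a_k=4  p_k/q_k = 275/14
k=5  a_k=1  p_k/q_k = 334/17
k=6  a_k=18  p_k/q_k = 6287/320
k=7  a_k=1  p_k/q_k = 6621/337
…
k=10  a_k=1  p_k/q_k = 72163/3673
k=11  a_k=1  p_k/q_k = 111555/5678
→ (111555, 5678).  Check: 111555²=12444518025, 386·5678²=12444518024, difference 1.

111555 5678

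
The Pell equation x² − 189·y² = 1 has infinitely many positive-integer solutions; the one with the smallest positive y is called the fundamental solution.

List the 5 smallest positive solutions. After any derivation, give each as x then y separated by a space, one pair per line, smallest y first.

55 4
6049 440
665335 48396
73180801 5323120
8049222775 585494804

[13; 1,2,1,26] for √189; ℓ=4 ⇒ convergent index 3
step 0: (13, 1)  from 13·(1,0) + (0,1)
…
step 2: (41, 3)  from 2·(14,1) + (13,1)
step 3: (55, 4)  from 1·(41,3) + (14,1)
→ (55, 4).  Check: 55²=3025, 189·4²=3024, difference 1.
k=2:  x_2 = 55·55+189·4·4 = 6049,  y_2 = 55·4+4·55 = 440
k=3:  x_3 = 55·6049+189·4·440 = 665335,  y_3 = 55·440+4·6049 = 48396
k=4:  x_4 = 55·665335+189·4·48396 = 73180801,  y_4 = 55·48396+4·665335 = 5323120
k=5:  x_5 = 55·73180801+189·4·5323120 = 8049222775,  y_5 = 55·5323120+4·73180801 = 585494804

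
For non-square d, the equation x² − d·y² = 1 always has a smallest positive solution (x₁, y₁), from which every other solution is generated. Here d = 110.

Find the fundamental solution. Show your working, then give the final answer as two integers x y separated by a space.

√110 → a₀=10, period (2,20); ℓ=2 even so k=1
k=0  a_k=10  p_k/q_k = 10/1
k=1  a_k=2  p_k/q_k = 21/2
fundamental: x₁=21, y₁=2  (since 441 − 110·4 = 1)

21 2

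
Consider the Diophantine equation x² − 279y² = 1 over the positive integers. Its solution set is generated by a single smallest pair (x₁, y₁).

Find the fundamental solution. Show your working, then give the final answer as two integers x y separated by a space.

1520 91

[16; 1,2,2,1,2,2,1,32] for √279; ℓ=8 ⇒ convergent index 7
i=0: a=16 ⇒ p=16, q=1
…
i=4: a=1 ⇒ p=167, q=10
i=5: a=2 ⇒ p=451, q=27
i=6: a=2 ⇒ p=1069, q=64
i=7: a=1 ⇒ p=1520, q=91
fundamental: x₁=1520, y₁=91  (since 2310400 − 279·8281 = 1)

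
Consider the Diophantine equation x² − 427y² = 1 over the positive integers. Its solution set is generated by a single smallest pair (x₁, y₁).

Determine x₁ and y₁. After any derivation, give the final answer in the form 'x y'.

62 3

√427 = [20; 1,1,1,40, …], period ℓ=4 (even) → k=3
k=0  a_k=20  p_k/q_k = 20/1
k=1  a_k=1  p_k/q_k = 21/1
k=2  a_k=1  p_k/q_k = 41/2
k=3  a_k=1  p_k/q_k = 62/3
(x₁, y₁) = (62, 3);  62² − 427·3² = 1 ✓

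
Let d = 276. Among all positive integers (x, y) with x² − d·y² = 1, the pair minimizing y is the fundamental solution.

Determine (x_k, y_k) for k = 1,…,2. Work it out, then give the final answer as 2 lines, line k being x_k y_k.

[16; 1,1,1,1,2,2,2,1,1,1,1,32] for √276; ℓ=12 ⇒ convergent index 11
step 0: (16, 1)  from 16·(1,0) + (0,1)
step 1: (17, 1)  from 1·(16,1) + (1,0)
step 2: (33, 2)  from 1·(17,1) + (16,1)
step 3: (50, 3)  from 1·(33,2) + (17,1)
step 4: (83, 5)  from 1·(50,3) + (33,2)
step 5: (216, 13)  from 2·(83,5) + (50,3)
step 6: (515, 31)  from 2·(216,13) + (83,5)
step 7: (1246, 75)  from 2·(515,31) + (216,13)
step 8: (1761, 106)  from 1·(1246,75) + (515,31)
step 9: (3007, 181)  from 1·(1761,106) + (1246,75)
step 10: (4768, 287)  from 1·(3007,181) + (1761,106)
step 11: (7775, 468)  from 1·(4768,287) + (3007,181)
(x₁, y₁) = (7775, 468);  7775² − 276·468² = 1 ✓
n=2: (7775,468)∘(7775,468) = (7775·7775+276·468·468, 7775·468+468·7775) = (120901249,7277400)

7775 468
120901249 7277400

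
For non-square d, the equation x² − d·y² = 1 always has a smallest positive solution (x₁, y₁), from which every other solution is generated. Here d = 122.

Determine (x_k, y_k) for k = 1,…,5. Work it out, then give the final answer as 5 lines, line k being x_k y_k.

[11; 22] for √122; ℓ=1 ⇒ convergent index 1
i=0: a=11 ⇒ p=11, q=1
i=1: a=22 ⇒ p=243, q=22
fundamental: x₁=243, y₁=22  (since 59049 − 122·484 = 1)
k=2:  x_2 = 243·243+122·22·22 = 118097,  y_2 = 243·22+22·243 = 10692
k=3:  x_3 = 243·118097+122·22·10692 = 57394899,  y_3 = 243·10692+22·118097 = 5196290
k=4:  x_4 = 243·57394899+122·22·5196290 = 27893802817,  y_4 = 243·5196290+22·57394899 = 2525386248
k=5:  x_5 = 243·27893802817+122·22·2525386248 = 13556330774163,  y_5 = 243·2525386248+22·27893802817 = 1227332520238

243 22
118097 10692
57394899 5196290
27893802817 2525386248
13556330774163 1227332520238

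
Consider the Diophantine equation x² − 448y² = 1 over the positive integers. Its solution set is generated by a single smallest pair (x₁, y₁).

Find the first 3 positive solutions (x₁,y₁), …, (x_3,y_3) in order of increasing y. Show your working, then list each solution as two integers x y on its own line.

d=448: √d = [21; 6,42] (ℓ=2, even), read p_1/q_1
i=0: a=21 ⇒ p=21, q=1
i=1: a=6 ⇒ p=127, q=6
→ (127, 6).  Check: 127²=16129, 448·6²=16128, difference 1.
k=2:  x_2 = 127·127+448·6·6 = 32257,  y_2 = 127·6+6·127 = 1524
k=3:  x_3 = 127·32257+448·6·1524 = 8193151,  y_3 = 127·1524+6·32257 = 387090

127 6
32257 1524
8193151 387090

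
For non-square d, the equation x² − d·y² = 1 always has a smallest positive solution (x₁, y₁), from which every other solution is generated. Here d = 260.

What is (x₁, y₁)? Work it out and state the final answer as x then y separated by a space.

129 8

√260 → a₀=16, period (8,32); ℓ=2 even so k=1
k=0  a_k=16  p_k/q_k = 16/1
k=1  a_k=8  p_k/q_k = 129/8
fundamental: x₁=129, y₁=8  (since 16641 − 260·64 = 1)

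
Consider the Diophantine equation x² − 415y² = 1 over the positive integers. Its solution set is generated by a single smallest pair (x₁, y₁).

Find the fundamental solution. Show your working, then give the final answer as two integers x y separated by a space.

18412804 903849

[20; 2,1,2,4,6,…,1,2,40] for √415; ℓ=16 ⇒ convergent index 15
k=0  a_k=20  p_k/q_k = 20/1
k=1  a_k=2  p_k/q_k = 41/2
…
k=7  a_k=1  p_k/q_k = 9595/471
k=8  a_k=3  p_k/q_k = 33939/1666
…
k=14  a_k=1  p_k/q_k = 6841255/335824
k=15  a_k=2  p_k/q_k = 18412804/903849
fundamental: x₁=18412804, y₁=903849  (since 339031351142416 − 415·816943014801 = 1)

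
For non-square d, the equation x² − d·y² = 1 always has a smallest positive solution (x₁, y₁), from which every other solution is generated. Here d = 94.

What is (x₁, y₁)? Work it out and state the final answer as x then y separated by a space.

2143295 221064

[9; 1,2,3,1,1,…,2,1,18] for √94; ℓ=16 ⇒ convergent index 15
step 0: (9, 1)  from 9·(1,0) + (0,1)
step 1: (10, 1)  from 1·(9,1) + (1,0)
step 2: (29, 3)  from 2·(10,1) + (9,1)
step 3: (97, 10)  from 3·(29,3) + (10,1)
step 4: (126, 13)  from 1·(97,10) + (29,3)
step 5: (223, 23)  from 1·(126,13) + (97,10)
step 6: (1241, 128)  from 5·(223,23) + (126,13)
…
step 8: (12953, 1336)  from 8·(1464,151) + (1241,128)
…
step 10: (85038, 8771)  from 5·(14417,1487) + (12953,1336)
step 11: (99455, 10258)  from 1·(85038,8771) + (14417,1487)
step 12: (184493, 19029)  from 1·(99455,10258) + (85038,8771)
step 13: (652934, 67345)  from 3·(184493,19029) + (99455,10258)
step 14: (1490361, 153719)  from 2·(652934,67345) + (184493,19029)
step 15: (2143295, 221064)  from 1·(1490361,153719) + (652934,67345)
→ (2143295, 221064).  Check: 2143295²=4593713457025, 94·221064²=4593713457024, difference 1.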